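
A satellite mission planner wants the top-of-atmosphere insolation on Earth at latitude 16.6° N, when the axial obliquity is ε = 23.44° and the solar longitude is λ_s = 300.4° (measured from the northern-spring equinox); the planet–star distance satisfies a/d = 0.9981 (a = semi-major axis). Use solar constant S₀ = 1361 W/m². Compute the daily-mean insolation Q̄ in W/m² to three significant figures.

Q̄ ≈ 324 W/m²

Solar declination: sin δ = sin ε · sin λ_s = sin 23.44° × sin 300.4° = -0.34310, so δ = -20.066°.
cos H₀ = −tan(+16.6°) tan(-20.066°) = 0.1089, H₀ = 1.4617 rad.
Bracket: H₀ sin φ sin δ + cos φ cos δ sin H₀ = 1.4617×0.28569×-0.34310 + 0.95832×0.93930×0.99405 = -0.143276 + 0.894794 = 0.751518.
Inverse-square distance factor (a/d)² = 0.9981² = 0.996204.
Q̄ = (S₀/π) × 0.996204 × [bracket] = (1361/π) × 0.996204 × 0.751518 = 324.3 W/m².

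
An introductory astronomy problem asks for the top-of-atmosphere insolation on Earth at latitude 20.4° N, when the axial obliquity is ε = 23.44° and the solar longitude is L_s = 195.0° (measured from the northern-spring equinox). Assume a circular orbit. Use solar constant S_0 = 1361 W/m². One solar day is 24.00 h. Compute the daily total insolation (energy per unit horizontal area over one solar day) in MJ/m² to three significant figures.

Solar declination: sin δ = sin ε · sin L_s = sin 23.44° × sin 195.0° = -0.10296, so δ = -5.909°.
cos h₀ = −tan(+20.4°) tan(-5.909°) = 0.0385, h₀ = 1.5323 rad.
Bracket: h₀ sin ϕ sin δ + cos ϕ cos δ sin h₀ = 1.5323×0.34857×-0.10296 + 0.93728×0.99469×0.99926 = -0.054992 + 0.931613 = 0.876621.
Q̄ = (S_0/π) × [bracket] = (1361/π) × 0.876621 = 379.77 W/m².
Daily total = Q̄ × 24.00 h × 3600 s/h = 379.77 × 24.00 × 3600 / 10⁶ = 32.81 MJ/m².

32.8 MJ/m²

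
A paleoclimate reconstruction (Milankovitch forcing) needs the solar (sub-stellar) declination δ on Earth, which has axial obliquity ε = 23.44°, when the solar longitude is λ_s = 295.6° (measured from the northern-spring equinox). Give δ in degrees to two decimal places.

sin δ = sin ε · sin λ_s = sin 23.44° × sin 295.6° = -0.358739.
δ = arcsin(-0.358739) = -21.02°.

δ = -21.02°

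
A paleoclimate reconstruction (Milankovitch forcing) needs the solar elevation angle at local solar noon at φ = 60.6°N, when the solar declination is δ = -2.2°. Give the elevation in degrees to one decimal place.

27.2°

At local noon the hour angle is zero, so the zenith angle equals |φ − δ| = |+60.6° − (-2.200°)| = 62.800°.
Elevation = 90° − 62.800° = 27.2°.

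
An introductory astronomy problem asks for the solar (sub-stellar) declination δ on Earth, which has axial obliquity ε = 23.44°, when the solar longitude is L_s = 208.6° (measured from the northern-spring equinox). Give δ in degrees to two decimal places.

sin δ = sin ε · sin L_s = sin 23.44° × sin 208.6° = -0.190418.
δ = arcsin(-0.190418) = -10.98°.

δ = -10.98°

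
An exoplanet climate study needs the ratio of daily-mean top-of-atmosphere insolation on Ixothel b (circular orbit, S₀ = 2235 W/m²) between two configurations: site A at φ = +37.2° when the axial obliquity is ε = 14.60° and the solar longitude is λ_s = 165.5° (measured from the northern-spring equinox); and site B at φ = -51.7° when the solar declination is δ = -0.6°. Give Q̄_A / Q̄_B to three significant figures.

— Configuration A (φ=+37.2°):
Solar declination: sin δ = sin ε · sin λ_s = sin 14.60° × sin 165.5° = 0.06311, so δ = +3.619°.
cos H₀ = −tan(+37.2°) tan(+3.619°) = -0.0480, H₀ = 1.6188 rad.
Bracket: H₀ sin φ sin δ + cos φ cos δ sin H₀ = 1.6188×0.60460×0.06311 + 0.79653×0.99801×0.99885 = 0.061767 + 0.794031 = 0.855798.
Q̄ = (S₀/π) × [bracket] = (2235/π) × 0.855798 = 608.83 W/m².
— Configuration B (φ=-51.7°):
cos H₀ = −tan(-51.7°) tan(-0.600°) = -0.0133, H₀ = 1.5841 rad.
Bracket: H₀ sin φ sin δ + cos φ cos δ sin H₀ = 1.5841×-0.78478×-0.01047 + 0.61978×0.99995×0.99991 = 0.013016 + 0.619693 = 0.632709.
Q̄ = (S₀/π) × [bracket] = (2235/π) × 0.632709 = 450.12 W/m².
Ratio Q̄_A / Q̄_B = 608.83 / 450.12 = 1.353.

Q̄_A / Q̄_B ≈ 1.35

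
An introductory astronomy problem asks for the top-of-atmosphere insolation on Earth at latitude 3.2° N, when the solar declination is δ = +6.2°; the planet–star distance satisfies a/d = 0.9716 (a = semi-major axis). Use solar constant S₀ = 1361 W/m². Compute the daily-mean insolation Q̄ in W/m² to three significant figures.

Q̄ ≈ 410 W/m²

cos H₀ = −tan(+3.2°) tan(+6.200°) = -0.0061, H₀ = 1.5769 rad.
Bracket: H₀ sin φ sin δ + cos φ cos δ sin H₀ = 1.5769×0.05582×0.10800 + 0.99844×0.99415×0.99998 = 0.009506 + 0.992579 = 1.002085.
Inverse-square distance factor (a/d)² = 0.9716² = 0.944007.
Q̄ = (S₀/π) × 0.944007 × [bracket] = (1361/π) × 0.944007 × 1.002085 = 409.8 W/m².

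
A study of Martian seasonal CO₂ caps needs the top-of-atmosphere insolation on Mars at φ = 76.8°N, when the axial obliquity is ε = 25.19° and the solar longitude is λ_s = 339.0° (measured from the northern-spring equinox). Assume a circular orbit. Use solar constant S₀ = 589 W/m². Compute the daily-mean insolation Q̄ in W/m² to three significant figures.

Q̄ ≈ 8.12 W/m²

Solar declination: sin δ = sin ε · sin λ_s = sin 25.19° × sin 339.0° = -0.15253, so δ = -8.774°.
cos H₀ = −tan(+76.8°) tan(-8.774°) = 0.6580, H₀ = 0.8526 rad.
Bracket: H₀ sin φ sin δ + cos φ cos δ sin H₀ = 0.8526×0.97358×-0.15253 + 0.22835×0.98830×0.75301 = -0.126611 + 0.169938 = 0.043327.
Q̄ = (S₀/π) × [bracket] = (589/π) × 0.043327 = 8.123 W/m².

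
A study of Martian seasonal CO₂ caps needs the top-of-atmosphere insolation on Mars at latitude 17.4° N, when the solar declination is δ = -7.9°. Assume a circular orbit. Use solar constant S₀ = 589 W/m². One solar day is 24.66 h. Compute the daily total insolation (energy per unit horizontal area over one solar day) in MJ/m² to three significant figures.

cos H₀ = −tan(+17.4°) tan(-7.900°) = 0.0435, H₀ = 1.5273 rad.
Bracket: H₀ sin φ sin δ + cos φ cos δ sin H₀ = 1.5273×0.29904×-0.13744 + 0.95424×0.99051×0.99905 = -0.062772 + 0.944286 = 0.881514.
Q̄ = (S₀/π) × [bracket] = (589/π) × 0.881514 = 165.27 W/m².
Daily total = Q̄ × 24.66 h × 3600 s/h = 165.27 × 24.66 × 3600 / 10⁶ = 14.67 MJ/m².

14.7 MJ/m²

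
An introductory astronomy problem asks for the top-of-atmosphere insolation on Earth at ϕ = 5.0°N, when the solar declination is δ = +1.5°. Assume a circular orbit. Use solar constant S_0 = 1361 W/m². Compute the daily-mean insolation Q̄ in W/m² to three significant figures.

Q̄ ≈ 433 W/m²

cos h₀ = −tan(+5.0°) tan(+1.500°) = -0.0023, h₀ = 1.5731 rad.
Bracket: h₀ sin ϕ sin δ + cos ϕ cos δ sin h₀ = 1.5731×0.08716×0.02618 + 0.99619×0.99966×1.00000 = 0.003590 + 0.995851 = 0.999441.
Q̄ = (S_0/π) × [bracket] = (1361/π) × 0.999441 = 433.0 W/m².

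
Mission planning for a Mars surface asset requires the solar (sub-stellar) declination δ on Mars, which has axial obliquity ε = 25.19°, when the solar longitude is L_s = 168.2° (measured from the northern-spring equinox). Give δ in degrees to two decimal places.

sin δ = sin ε · sin L_s = sin 25.19° × sin 168.2° = 0.087038.
δ = arcsin(0.087038) = +4.99°.

δ = +4.99°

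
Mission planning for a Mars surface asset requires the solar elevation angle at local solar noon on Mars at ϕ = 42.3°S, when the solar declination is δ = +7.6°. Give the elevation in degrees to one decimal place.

At local noon the hour angle is zero, so the zenith angle equals |ϕ − δ| = |-42.3° − (+7.600°)| = 49.900°.
Elevation = 90° − 49.900° = 40.1°.

40.1°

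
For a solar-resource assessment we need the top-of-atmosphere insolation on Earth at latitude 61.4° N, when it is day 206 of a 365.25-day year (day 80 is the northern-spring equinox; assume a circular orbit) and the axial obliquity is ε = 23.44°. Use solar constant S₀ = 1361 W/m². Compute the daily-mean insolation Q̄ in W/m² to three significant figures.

Solar longitude: λ_s = 360° × (206 − 80)/365.25 = 124.189°.
sin δ = sin 23.44° × sin 124.189° = 0.32905, so δ = +19.211°.
cos H₀ = −tan(+61.4°) tan(+19.211°) = -0.6391, H₀ = 2.2641 rad.
Bracket: H₀ sin φ sin δ + cos φ cos δ sin H₀ = 2.2641×0.87798×0.32905 + 0.47869×0.94431×0.76912 = 0.654097 + 0.347667 = 1.001764.
Q̄ = (S₀/π) × [bracket] = (1361/π) × 1.001764 = 434.0 W/m².

Q̄ ≈ 434 W/m²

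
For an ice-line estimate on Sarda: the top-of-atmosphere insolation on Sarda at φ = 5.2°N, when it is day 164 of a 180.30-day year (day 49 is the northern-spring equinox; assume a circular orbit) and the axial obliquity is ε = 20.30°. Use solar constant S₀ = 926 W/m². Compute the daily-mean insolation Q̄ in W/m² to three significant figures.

Q̄ ≈ 272 W/m²

Solar longitude: λ_s = 360° × (164 − 49)/180.30 = 229.617°.
sin δ = sin 20.30° × sin 229.617° = -0.26427, so δ = -15.324°.
cos H₀ = −tan(+5.2°) tan(-15.324°) = 0.0249, H₀ = 1.5459 rad.
Bracket: H₀ sin φ sin δ + cos φ cos δ sin H₀ = 1.5459×0.09063×-0.26427 + 0.99588×0.96445×0.99969 = -0.037026 + 0.960179 = 0.923153.
Q̄ = (S₀/π) × [bracket] = (926/π) × 0.923153 = 272.1 W/m².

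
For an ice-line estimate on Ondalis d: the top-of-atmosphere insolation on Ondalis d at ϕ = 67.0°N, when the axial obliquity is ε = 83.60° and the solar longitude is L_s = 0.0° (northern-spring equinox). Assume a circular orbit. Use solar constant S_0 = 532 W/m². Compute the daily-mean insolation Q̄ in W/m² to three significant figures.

Q̄ ≈ 66.2 W/m²

Solar declination: sin δ = sin ε · sin L_s = sin 83.60° × sin 0.0° = 0.00000, so δ = +0.000°.
cos h₀ = −tan(+67.0°) tan(+0.000°) = -0.0000, h₀ = 1.5708 rad.
Bracket: h₀ sin ϕ sin δ + cos ϕ cos δ sin h₀ = 1.5708×0.92050×0.00000 + 0.39073×1.00000×1.00000 = 0.000000 + 0.390730 = 0.390730.
Q̄ = (S_0/π) × [bracket] = (532/π) × 0.390730 = 66.17 W/m².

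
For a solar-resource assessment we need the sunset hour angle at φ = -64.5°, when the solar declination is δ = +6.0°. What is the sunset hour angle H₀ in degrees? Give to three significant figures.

H₀ = 77.3°

cos H₀ = −tan φ · tan δ = −tan(-64.5°) × tan(+6.000°) = 0.2204, so H₀ = 1.3486 rad = 77.27°.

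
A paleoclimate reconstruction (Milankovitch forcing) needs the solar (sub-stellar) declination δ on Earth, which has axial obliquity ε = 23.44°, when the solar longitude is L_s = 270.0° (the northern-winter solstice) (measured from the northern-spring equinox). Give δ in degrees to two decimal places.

δ = -23.44°

sin δ = sin ε · sin L_s = sin 23.44° × sin 270.0° = -0.397789.
δ = arcsin(-0.397789) = -23.44°.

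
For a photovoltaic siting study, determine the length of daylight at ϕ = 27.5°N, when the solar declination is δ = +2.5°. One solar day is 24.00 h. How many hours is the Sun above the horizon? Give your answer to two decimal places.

cos h₀ = −tan ϕ · tan δ = −tan(+27.5°) × tan(+2.500°) = -0.0227, so h₀ = 1.5935 rad = 91.30°.
Daylight = 2h₀/(2π) × 24.00 h = (1.5935/π) × 24.00 = 12.17 h.

12.17 h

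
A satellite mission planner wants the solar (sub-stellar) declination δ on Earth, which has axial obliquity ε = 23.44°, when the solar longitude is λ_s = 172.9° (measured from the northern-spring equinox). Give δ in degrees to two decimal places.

δ = +2.82°

sin δ = sin ε · sin λ_s = sin 23.44° × sin 172.9° = 0.049167.
δ = arcsin(0.049167) = +2.82°.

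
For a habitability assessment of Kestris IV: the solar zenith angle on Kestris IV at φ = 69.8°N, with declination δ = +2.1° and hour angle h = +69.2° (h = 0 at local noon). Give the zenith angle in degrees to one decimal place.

cos θ_z = sin φ sin δ + cos φ cos δ cos h = 0.034390 + 0.122535 = 0.156925.
θ_z = arccos(0.156925) = 81.0°.

θ_z = 81.0°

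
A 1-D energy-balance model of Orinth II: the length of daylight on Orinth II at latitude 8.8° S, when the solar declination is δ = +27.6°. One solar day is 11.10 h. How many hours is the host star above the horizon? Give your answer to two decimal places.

5.26 h

cos H₀ = −tan φ · tan δ = −tan(-8.8°) × tan(+27.600°) = 0.0809, so H₀ = 1.4898 rad = 85.36°.
Daylight = 2H₀/(2π) × 11.10 h = (1.4898/π) × 11.10 = 5.26 h.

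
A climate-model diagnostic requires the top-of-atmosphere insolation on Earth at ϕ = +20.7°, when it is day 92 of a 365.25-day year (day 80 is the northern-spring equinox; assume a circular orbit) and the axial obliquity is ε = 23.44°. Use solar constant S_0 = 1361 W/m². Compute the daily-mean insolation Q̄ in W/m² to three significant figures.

Q̄ ≈ 424 W/m²

Solar longitude: L_s = 360° × (92 − 80)/365.25 = 11.828°.
sin δ = sin 23.44° × sin 11.828° = 0.08153, so δ = +4.677°.
cos h₀ = −tan(+20.7°) tan(+4.677°) = -0.0309, h₀ = 1.6017 rad.
Bracket: h₀ sin ϕ sin δ + cos ϕ cos δ sin h₀ = 1.6017×0.35347×0.08153 + 0.93544×0.99667×0.99952 = 0.046158 + 0.931877 = 0.978035.
Q̄ = (S_0/π) × [bracket] = (1361/π) × 0.978035 = 423.7 W/m².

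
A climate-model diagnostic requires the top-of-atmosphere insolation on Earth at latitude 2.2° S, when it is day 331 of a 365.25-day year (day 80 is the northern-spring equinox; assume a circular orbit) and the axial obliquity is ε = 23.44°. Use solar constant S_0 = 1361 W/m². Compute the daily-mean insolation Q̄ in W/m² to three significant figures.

Q̄ ≈ 412 W/m²

Solar longitude: L_s = 360° × (331 − 80)/365.25 = 247.392°.
sin δ = sin 23.44° × sin 247.392° = -0.36722, so δ = -21.544°.
cos h₀ = −tan(-2.2°) tan(-21.544°) = -0.0152, h₀ = 1.5860 rad.
Bracket: h₀ sin ϕ sin δ + cos ϕ cos δ sin h₀ = 1.5860×-0.03839×-0.36722 + 0.99926×0.93013×0.99988 = 0.022359 + 0.929330 = 0.951689.
Q̄ = (S_0/π) × [bracket] = (1361/π) × 0.951689 = 412.3 W/m².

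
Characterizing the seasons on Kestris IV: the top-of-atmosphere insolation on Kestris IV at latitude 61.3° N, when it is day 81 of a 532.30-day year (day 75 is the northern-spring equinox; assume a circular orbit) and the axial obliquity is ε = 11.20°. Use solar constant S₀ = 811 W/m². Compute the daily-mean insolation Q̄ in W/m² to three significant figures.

Q̄ ≈ 129 W/m²

Solar longitude: λ_s = 360° × (81 − 75)/532.30 = 4.058°.
sin δ = sin 11.20° × sin 4.058° = 0.01374, so δ = +0.788°.
cos H₀ = −tan(+61.3°) tan(+0.788°) = -0.0251, H₀ = 1.5959 rad.
Bracket: H₀ sin φ sin δ + cos φ cos δ sin H₀ = 1.5959×0.87715×0.01374 + 0.48022×0.99991×0.99968 = 0.019234 + 0.480023 = 0.499257.
Q̄ = (S₀/π) × [bracket] = (811/π) × 0.499257 = 128.9 W/m².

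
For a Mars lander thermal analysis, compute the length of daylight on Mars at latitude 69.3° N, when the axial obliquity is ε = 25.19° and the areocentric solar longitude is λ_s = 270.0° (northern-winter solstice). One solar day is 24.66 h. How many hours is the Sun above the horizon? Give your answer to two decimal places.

0.00 h

sin δ = sin 25.19° × sin 270.0° = -0.42562, so δ = -25.190°.
cos H₀ = −tan φ · tan δ = 1.2447 ≥ 1, so the Sun never rises (polar night) and H₀ = 0.
Daylight = 2H₀/(2π) × 24.66 h = (0.0000/π) × 24.66 = 0.00 h.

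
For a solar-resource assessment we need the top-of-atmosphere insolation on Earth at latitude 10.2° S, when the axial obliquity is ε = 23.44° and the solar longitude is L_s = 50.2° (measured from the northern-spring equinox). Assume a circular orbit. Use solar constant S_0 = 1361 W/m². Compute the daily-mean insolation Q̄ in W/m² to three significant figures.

Solar declination: sin δ = sin ε · sin L_s = sin 23.44° × sin 50.2° = 0.30561, so δ = +17.795°.
cos h₀ = −tan(-10.2°) tan(+17.795°) = 0.0578, h₀ = 1.5130 rad.
Bracket: h₀ sin ϕ sin δ + cos ϕ cos δ sin h₀ = 1.5130×-0.17708×0.30561 + 0.98420×0.95216×0.99833 = -0.081880 + 0.935551 = 0.853671.
Q̄ = (S_0/π) × [bracket] = (1361/π) × 0.853671 = 369.8 W/m².

Q̄ ≈ 370 W/m²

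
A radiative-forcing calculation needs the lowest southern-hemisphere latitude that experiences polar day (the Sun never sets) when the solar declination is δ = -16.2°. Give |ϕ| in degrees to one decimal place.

|ϕ| = 73.8°

Polar day requires cos h₀ = −tan ϕ tan δ ≤ −1, i.e. tan ϕ tan δ ≥ 1.
The boundary is |tan ϕ| · |tan δ| = 1, so |ϕ| = 90° − |δ| = 90° − 16.2° = 73.8° in the southern hemisphere.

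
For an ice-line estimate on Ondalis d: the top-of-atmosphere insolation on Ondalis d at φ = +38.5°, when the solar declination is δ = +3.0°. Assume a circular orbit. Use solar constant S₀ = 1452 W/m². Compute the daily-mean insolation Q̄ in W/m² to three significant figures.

cos H₀ = −tan(+38.5°) tan(+3.000°) = -0.0417, H₀ = 1.6125 rad.
Bracket: H₀ sin φ sin δ + cos φ cos δ sin H₀ = 1.6125×0.62251×0.05234 + 0.78261×0.99863×0.99913 = 0.052539 + 0.780858 = 0.833397.
Q̄ = (S₀/π) × [bracket] = (1452/π) × 0.833397 = 385.2 W/m².

Q̄ ≈ 385 W/m²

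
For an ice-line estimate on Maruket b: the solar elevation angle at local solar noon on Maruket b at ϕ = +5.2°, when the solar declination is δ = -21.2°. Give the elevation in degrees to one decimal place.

At local noon the hour angle is zero, so the zenith angle equals |ϕ − δ| = |+5.2° − (-21.200°)| = 26.400°.
Elevation = 90° − 26.400° = 63.6°.

63.6°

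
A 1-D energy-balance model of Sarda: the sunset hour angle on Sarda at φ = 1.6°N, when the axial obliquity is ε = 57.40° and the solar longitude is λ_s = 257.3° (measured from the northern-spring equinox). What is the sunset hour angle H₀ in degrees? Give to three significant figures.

H₀ = 87.7°

Solar declination: sin δ = sin ε · sin λ_s = sin 57.40° × sin 257.3° = -0.82184, so δ = -55.270°.
cos H₀ = −tan φ · tan δ = −tan(+1.6°) × tan(-55.270°) = 0.0403, so H₀ = 1.5305 rad = 87.69°.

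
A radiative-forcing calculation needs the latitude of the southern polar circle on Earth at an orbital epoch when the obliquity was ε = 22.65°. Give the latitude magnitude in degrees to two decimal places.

67.35°

The polar circle is the lowest latitude that experiences at least one full rotation of continuous darkness at the northern-summer solstice; it lies at |ϕ| = 90° − ε = 90° − 22.65° = 67.35°.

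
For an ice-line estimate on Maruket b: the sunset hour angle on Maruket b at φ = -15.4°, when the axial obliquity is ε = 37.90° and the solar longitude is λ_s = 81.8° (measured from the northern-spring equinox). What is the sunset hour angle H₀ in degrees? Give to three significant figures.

H₀ = 77.8°

Solar declination: sin δ = sin ε · sin λ_s = sin 37.90° × sin 81.8° = 0.60800, so δ = +37.445°.
cos H₀ = −tan φ · tan δ = −tan(-15.4°) × tan(+37.445°) = 0.2109, so H₀ = 1.3583 rad = 77.82°.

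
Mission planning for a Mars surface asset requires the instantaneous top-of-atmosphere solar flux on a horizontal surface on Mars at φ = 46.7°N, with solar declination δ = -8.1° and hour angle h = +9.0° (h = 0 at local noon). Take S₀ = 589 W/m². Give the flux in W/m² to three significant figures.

cos θ_z = sin φ sin δ + cos φ cos δ cos h = -0.102544 + 0.670617 = 0.568073.
Flux = S₀ · cos θ_z = 589 × 0.568073 = 334.6 W/m².

335 W/m²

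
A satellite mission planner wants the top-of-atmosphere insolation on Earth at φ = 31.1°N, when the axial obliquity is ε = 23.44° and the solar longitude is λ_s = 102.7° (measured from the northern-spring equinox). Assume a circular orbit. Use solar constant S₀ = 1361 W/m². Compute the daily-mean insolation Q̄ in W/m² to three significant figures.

Solar declination: sin δ = sin ε · sin λ_s = sin 23.44° × sin 102.7° = 0.38806, so δ = +22.834°.
cos H₀ = −tan(+31.1°) tan(+22.834°) = -0.2540, H₀ = 1.8276 rad.
Bracket: H₀ sin φ sin δ + cos φ cos δ sin H₀ = 1.8276×0.51653×0.38806 + 0.85627×0.92164×0.96721 = 0.366333 + 0.763296 = 1.129629.
Q̄ = (S₀/π) × [bracket] = (1361/π) × 1.129629 = 489.4 W/m².

Q̄ ≈ 489 W/m²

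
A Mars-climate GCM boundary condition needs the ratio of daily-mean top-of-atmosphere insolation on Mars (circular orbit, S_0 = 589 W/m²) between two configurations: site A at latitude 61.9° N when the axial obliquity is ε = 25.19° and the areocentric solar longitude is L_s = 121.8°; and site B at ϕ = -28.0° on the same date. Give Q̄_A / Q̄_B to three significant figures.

— Configuration A (ϕ=+61.9°):
sin δ = sin 25.19° × sin 121.8° = 0.36173, so δ = +21.207°.
cos h₀ = −tan(+61.9°) tan(+21.207°) = -0.7267, h₀ = 2.3843 rad.
Bracket: h₀ sin ϕ sin δ + cos ϕ cos δ sin h₀ = 2.3843×0.88213×0.36173 + 0.47101×0.93228×0.68698 = 0.760813 + 0.301662 = 1.062475.
Q̄ = (S_0/π) × [bracket] = (589/π) × 1.062475 = 199.20 W/m².
— Configuration B (ϕ=-28.0°):
cos h₀ = −tan(-28.0°) tan(+21.207°) = 0.2063, h₀ = 1.3630 rad.
Bracket: h₀ sin ϕ sin δ + cos ϕ cos δ sin h₀ = 1.3630×-0.46947×0.36173 + 0.88295×0.93228×0.97849 = -0.231467 + 0.805451 = 0.573984.
Q̄ = (S_0/π) × [bracket] = (589/π) × 0.573984 = 107.61 W/m².
Ratio Q̄_A / Q̄_B = 199.20 / 107.61 = 1.851.

Q̄_A / Q̄_B ≈ 1.85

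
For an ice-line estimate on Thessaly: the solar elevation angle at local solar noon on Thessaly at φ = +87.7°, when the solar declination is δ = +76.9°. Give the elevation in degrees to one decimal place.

79.2°

At local noon the hour angle is zero, so the zenith angle equals |φ − δ| = |+87.7° − (+76.900°)| = 10.800°.
Elevation = 90° − 10.800° = 79.2°.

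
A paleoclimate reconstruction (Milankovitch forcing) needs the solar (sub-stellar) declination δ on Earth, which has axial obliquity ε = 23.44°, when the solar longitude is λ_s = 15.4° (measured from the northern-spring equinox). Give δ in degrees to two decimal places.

sin δ = sin ε · sin λ_s = sin 23.44° × sin 15.4° = 0.105635.
δ = arcsin(0.105635) = +6.06°.

δ = +6.06°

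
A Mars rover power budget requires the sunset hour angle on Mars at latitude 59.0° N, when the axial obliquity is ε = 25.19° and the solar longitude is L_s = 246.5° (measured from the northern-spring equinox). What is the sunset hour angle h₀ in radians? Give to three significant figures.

h₀ = 0.788 rad

Solar declination: sin δ = sin ε · sin L_s = sin 25.19° × sin 246.5° = -0.39032, so δ = -22.974°.
cos h₀ = −tan ϕ · tan δ = −tan(+59.0°) × tan(-22.974°) = 0.7056, so h₀ = 0.7876 rad = 45.12°.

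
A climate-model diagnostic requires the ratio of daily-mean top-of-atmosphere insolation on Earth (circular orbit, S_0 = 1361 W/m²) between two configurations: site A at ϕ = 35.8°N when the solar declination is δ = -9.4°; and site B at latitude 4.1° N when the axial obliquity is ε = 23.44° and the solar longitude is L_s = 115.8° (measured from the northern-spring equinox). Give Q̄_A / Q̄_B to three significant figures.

Q̄_A / Q̄_B ≈ 0.675

— Configuration A (ϕ=+35.8°):
cos h₀ = −tan(+35.8°) tan(-9.400°) = 0.1194, h₀ = 1.4511 rad.
Bracket: h₀ sin ϕ sin δ + cos ϕ cos δ sin h₀ = 1.4511×0.58496×-0.16333 + 0.81106×0.98657×0.99285 = -0.138640 + 0.794446 = 0.655806.
Q̄ = (S_0/π) × [bracket] = (1361/π) × 0.655806 = 284.11 W/m².
— Configuration B (ϕ=+4.1°):
Solar declination: sin δ = sin ε · sin L_s = sin 23.44° × sin 115.8° = 0.35814, so δ = +20.986°.
cos h₀ = −tan(+4.1°) tan(+20.986°) = -0.0275, h₀ = 1.5983 rad.
Bracket: h₀ sin ϕ sin δ + cos ϕ cos δ sin h₀ = 1.5983×0.07150×0.35814 + 0.99744×0.93367×0.99962 = 0.040928 + 0.930926 = 0.971854.
Q̄ = (S_0/π) × [bracket] = (1361/π) × 0.971854 = 421.03 W/m².
Ratio Q̄_A / Q̄_B = 284.11 / 421.03 = 0.6748.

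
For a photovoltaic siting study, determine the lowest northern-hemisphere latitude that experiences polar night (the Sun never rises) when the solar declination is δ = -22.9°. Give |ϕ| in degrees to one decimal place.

|ϕ| = 67.1°

Polar night requires cos h₀ = −tan ϕ tan δ ≥ 1, i.e. tan ϕ tan δ ≤ −1.
The boundary is |tan ϕ| · |tan δ| = 1, so |ϕ| = 90° − |δ| = 90° − 22.9° = 67.1° in the northern hemisphere.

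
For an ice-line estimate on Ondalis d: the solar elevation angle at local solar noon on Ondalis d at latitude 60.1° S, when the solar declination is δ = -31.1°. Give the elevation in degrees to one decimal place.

61.0°

At local noon the hour angle is zero, so the zenith angle equals |ϕ − δ| = |-60.1° − (-31.100°)| = 29.000°.
Elevation = 90° − 29.000° = 61.0°.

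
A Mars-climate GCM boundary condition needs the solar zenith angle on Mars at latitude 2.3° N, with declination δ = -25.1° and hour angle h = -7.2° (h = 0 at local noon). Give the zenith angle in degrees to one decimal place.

θ_z = 28.3°

cos θ_z = sin φ sin δ + cos φ cos δ cos h = -0.017024 + 0.897704 = 0.880680.
θ_z = arccos(0.880680) = 28.3°.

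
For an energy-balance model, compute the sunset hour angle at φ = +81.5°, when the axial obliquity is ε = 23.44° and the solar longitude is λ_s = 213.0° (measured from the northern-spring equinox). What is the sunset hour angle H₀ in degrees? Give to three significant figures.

Solar declination: sin δ = sin ε · sin λ_s = sin 23.44° × sin 213.0° = -0.21665, so δ = -12.512°.
cos H₀ = −tan φ · tan δ = 1.4849 ≥ 1, so the Sun never rises (polar night) and H₀ = 0.

H₀ = 0.00°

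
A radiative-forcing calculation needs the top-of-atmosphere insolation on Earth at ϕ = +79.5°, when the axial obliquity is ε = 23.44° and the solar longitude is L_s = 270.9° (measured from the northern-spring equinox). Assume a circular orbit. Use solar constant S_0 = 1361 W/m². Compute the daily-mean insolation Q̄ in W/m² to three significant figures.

Q̄ ≈ 0.00 W/m²

Solar declination: sin δ = sin ε · sin L_s = sin 23.44° × sin 270.9° = -0.39774, so δ = -23.437°.
cos h₀ = −tan(+79.5°) tan(-23.437°) = 2.3390 ≥ 1 ⇒ polar night, h₀ = 0 and Q̄ = 0.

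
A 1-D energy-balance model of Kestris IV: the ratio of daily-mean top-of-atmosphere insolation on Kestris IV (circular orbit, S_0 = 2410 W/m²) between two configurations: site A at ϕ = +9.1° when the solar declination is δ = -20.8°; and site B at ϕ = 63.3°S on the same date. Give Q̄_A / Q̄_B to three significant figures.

Q̄_A / Q̄_B ≈ 0.800

— Configuration A (ϕ=+9.1°):
cos h₀ = −tan(+9.1°) tan(-20.800°) = 0.0608, h₀ = 1.5099 rad.
Bracket: h₀ sin ϕ sin δ + cos ϕ cos δ sin h₀ = 1.5099×0.15816×-0.35511 + 0.98741×0.93483×0.99815 = -0.084802 + 0.921353 = 0.836551.
Q̄ = (S_0/π) × [bracket] = (2410/π) × 0.836551 = 641.74 W/m².
— Configuration B (ϕ=-63.3°):
cos h₀ = −tan(-63.3°) tan(-20.800°) = -0.7553, h₀ = 2.4269 rad.
Bracket: h₀ sin ϕ sin δ + cos ϕ cos δ sin h₀ = 2.4269×-0.89337×-0.35511 + 0.44932×0.93483×0.65541 = 0.769921 + 0.275297 = 1.045218.
Q̄ = (S_0/π) × [bracket] = (2410/π) × 1.045218 = 801.81 W/m².
Ratio Q̄_A / Q̄_B = 641.74 / 801.81 = 0.8004.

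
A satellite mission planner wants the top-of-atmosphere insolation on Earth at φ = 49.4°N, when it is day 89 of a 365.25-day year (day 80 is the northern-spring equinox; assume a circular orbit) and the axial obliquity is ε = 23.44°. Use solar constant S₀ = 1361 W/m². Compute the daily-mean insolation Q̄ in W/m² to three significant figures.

Q̄ ≈ 314 W/m²

Solar longitude: λ_s = 360° × (89 − 80)/365.25 = 8.871°.
sin δ = sin 23.44° × sin 8.871° = 0.06134, so δ = +3.517°.
cos H₀ = −tan(+49.4°) tan(+3.517°) = -0.0717, H₀ = 1.6426 rad.
Bracket: H₀ sin φ sin δ + cos φ cos δ sin H₀ = 1.6426×0.75927×0.06134 + 0.65077×0.99812×0.99743 = 0.076502 + 0.647877 = 0.724379.
Q̄ = (S₀/π) × [bracket] = (1361/π) × 0.724379 = 313.8 W/m².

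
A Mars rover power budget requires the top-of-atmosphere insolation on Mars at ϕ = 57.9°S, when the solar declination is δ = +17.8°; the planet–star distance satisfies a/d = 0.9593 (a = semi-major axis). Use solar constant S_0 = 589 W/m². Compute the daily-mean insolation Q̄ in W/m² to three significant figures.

cos h₀ = −tan(-57.9°) tan(+17.800°) = 0.5118, h₀ = 1.0335 rad.
Bracket: h₀ sin ϕ sin δ + cos ϕ cos δ sin h₀ = 1.0335×-0.84712×0.30570 + 0.53140×0.95213×0.85909 = -0.267640 + 0.434667 = 0.167027.
Inverse-square distance factor (a/d)² = 0.9593² = 0.920256.
Q̄ = (S_0/π) × 0.920256 × [bracket] = (589/π) × 0.920256 × 0.167027 = 28.82 W/m².

Q̄ ≈ 28.8 W/m²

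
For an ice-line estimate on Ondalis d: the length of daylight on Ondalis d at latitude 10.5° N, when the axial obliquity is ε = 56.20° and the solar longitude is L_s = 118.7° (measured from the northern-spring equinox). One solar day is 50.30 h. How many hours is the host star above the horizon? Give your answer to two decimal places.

Solar declination: sin δ = sin ε · sin L_s = sin 56.20° × sin 118.7° = 0.72889, so δ = +46.794°.
cos h₀ = −tan ϕ · tan δ = −tan(+10.5°) × tan(+46.794°) = -0.1973, so h₀ = 1.7694 rad = 101.38°.
Daylight = 2h₀/(2π) × 50.30 h = (1.7694/π) × 50.30 = 28.33 h.

28.33 h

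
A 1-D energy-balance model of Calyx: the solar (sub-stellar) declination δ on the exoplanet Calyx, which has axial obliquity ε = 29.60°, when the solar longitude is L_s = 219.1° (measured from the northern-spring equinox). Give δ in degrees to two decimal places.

δ = -18.15°

sin δ = sin ε · sin L_s = sin 29.60° × sin 219.1° = -0.311517.
δ = arcsin(-0.311517) = -18.15°.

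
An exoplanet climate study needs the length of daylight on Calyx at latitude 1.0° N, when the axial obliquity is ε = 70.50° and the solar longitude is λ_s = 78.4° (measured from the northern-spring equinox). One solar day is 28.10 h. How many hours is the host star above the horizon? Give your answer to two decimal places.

14.43 h

Solar declination: sin δ = sin ε · sin λ_s = sin 70.50° × sin 78.4° = 0.92339, so δ = +67.427°.
cos H₀ = −tan φ · tan δ = −tan(+1.0°) × tan(+67.427°) = -0.0420, so H₀ = 1.6128 rad = 92.41°.
Daylight = 2H₀/(2π) × 28.10 h = (1.6128/π) × 28.10 = 14.43 h.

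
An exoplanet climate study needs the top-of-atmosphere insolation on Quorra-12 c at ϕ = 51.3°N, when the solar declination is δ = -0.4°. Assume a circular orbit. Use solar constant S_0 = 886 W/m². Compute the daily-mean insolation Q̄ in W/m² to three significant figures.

Q̄ ≈ 174 W/m²

cos h₀ = −tan(+51.3°) tan(-0.400°) = 0.0087, h₀ = 1.5621 rad.
Bracket: h₀ sin ϕ sin δ + cos ϕ cos δ sin h₀ = 1.5621×0.78043×-0.00698 + 0.62524×0.99998×0.99996 = -0.008509 + 0.625202 = 0.616693.
Q̄ = (S_0/π) × [bracket] = (886/π) × 0.616693 = 173.9 W/m².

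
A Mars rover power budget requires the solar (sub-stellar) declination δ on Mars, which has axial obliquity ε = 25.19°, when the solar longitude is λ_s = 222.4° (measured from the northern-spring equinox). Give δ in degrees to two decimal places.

δ = -16.68°

sin δ = sin ε · sin λ_s = sin 25.19° × sin 222.4° = -0.286998.
δ = arcsin(-0.286998) = -16.68°.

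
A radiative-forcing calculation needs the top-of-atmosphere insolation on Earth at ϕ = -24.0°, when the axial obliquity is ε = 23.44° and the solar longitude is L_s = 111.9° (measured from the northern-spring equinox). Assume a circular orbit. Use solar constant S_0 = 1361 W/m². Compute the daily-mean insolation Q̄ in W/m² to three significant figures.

Q̄ ≈ 271 W/m²

Solar declination: sin δ = sin ε · sin L_s = sin 23.44° × sin 111.9° = 0.36908, so δ = +21.659°.
cos h₀ = −tan(-24.0°) tan(+21.659°) = 0.1768, h₀ = 1.3931 rad.
Bracket: h₀ sin ϕ sin δ + cos ϕ cos δ sin h₀ = 1.3931×-0.40674×0.36908 + 0.91355×0.92940×0.98425 = -0.209132 + 0.835681 = 0.626549.
Q̄ = (S_0/π) × [bracket] = (1361/π) × 0.626549 = 271.4 W/m².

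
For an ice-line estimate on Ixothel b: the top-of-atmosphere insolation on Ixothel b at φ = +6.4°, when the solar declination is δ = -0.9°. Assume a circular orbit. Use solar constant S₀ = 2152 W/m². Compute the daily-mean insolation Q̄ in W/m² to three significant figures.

Q̄ ≈ 679 W/m²

cos H₀ = −tan(+6.4°) tan(-0.900°) = 0.0018, H₀ = 1.5690 rad.
Bracket: H₀ sin φ sin δ + cos φ cos δ sin H₀ = 1.5690×0.11147×-0.01571 + 0.99377×0.99988×1.00000 = -0.002748 + 0.993651 = 0.990903.
Q̄ = (S₀/π) × [bracket] = (2152/π) × 0.990903 = 678.8 W/m².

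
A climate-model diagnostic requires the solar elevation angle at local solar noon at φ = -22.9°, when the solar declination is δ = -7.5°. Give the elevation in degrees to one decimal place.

74.6°

At local noon the hour angle is zero, so the zenith angle equals |φ − δ| = |-22.9° − (-7.500°)| = 15.400°.
Elevation = 90° − 15.400° = 74.6°.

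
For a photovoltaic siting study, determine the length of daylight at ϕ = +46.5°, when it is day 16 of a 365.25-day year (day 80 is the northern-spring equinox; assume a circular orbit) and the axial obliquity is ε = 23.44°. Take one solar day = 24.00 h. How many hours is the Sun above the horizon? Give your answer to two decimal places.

Solar longitude: L_s = 360° × (16 − 80)/365.25 = -63.080°, i.e. -63.080° + 360° = 296.920°.
sin δ = sin 23.44° × sin 296.920° = -0.35468, so δ = -20.774°.
cos h₀ = −tan ϕ · tan δ = −tan(+46.5°) × tan(-20.774°) = 0.3997, so h₀ = 1.1596 rad = 66.44°.
Daylight = 2h₀/(2π) × 24.00 h = (1.1596/π) × 24.00 = 8.86 h.

8.86 h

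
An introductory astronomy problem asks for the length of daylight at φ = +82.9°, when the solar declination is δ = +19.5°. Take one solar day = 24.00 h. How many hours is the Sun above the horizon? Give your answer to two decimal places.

Sunrise equation: cos H₀ = −tan φ · tan δ = -2.8430 ≤ −1, so the Sun never sets (polar day) and H₀ = π.
Daylight = 2H₀/(2π) × 24.00 h = (3.1416/π) × 24.00 = 24.00 h.

24.00 h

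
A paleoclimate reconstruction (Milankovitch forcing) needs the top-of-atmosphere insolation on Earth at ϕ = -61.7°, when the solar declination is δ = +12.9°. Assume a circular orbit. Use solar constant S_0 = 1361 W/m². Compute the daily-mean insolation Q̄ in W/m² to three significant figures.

Q̄ ≈ 84.8 W/m²

cos h₀ = −tan(-61.7°) tan(+12.900°) = 0.4254, h₀ = 1.1314 rad.
Bracket: h₀ sin ϕ sin δ + cos ϕ cos δ sin h₀ = 1.1314×-0.88048×0.22325 + 0.47409×0.97476×0.90503 = -0.222396 + 0.418236 = 0.195840.
Q̄ = (S_0/π) × [bracket] = (1361/π) × 0.195840 = 84.84 W/m².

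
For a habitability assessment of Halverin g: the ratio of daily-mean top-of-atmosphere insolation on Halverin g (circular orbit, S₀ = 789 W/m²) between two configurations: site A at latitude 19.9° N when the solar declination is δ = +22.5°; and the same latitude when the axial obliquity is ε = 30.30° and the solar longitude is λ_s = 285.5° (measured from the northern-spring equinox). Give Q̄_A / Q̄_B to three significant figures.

— Configuration A (φ=+19.9°):
cos H₀ = −tan(+19.9°) tan(+22.500°) = -0.1499, H₀ = 1.7213 rad.
Bracket: H₀ sin φ sin δ + cos φ cos δ sin H₀ = 1.7213×0.34038×0.38268 + 0.94029×0.92388×0.98869 = 0.224211 + 0.858890 = 1.083101.
Q̄ = (S₀/π) × [bracket] = (789/π) × 1.083101 = 272.02 W/m².
— Configuration B (φ=+19.9°):
Solar declination: sin δ = sin ε · sin λ_s = sin 30.30° × sin 285.5° = -0.48618, so δ = -29.090°.
cos H₀ = −tan(+19.9°) tan(-29.090°) = 0.2014, H₀ = 1.3680 rad.
Bracket: H₀ sin φ sin δ + cos φ cos δ sin H₀ = 1.3680×0.34038×-0.48618 + 0.94029×0.87386×0.97951 = -0.226385 + 0.804846 = 0.578461.
Q̄ = (S₀/π) × [bracket] = (789/π) × 0.578461 = 145.28 W/m².
Ratio Q̄_A / Q̄_B = 272.02 / 145.28 = 1.872.

Q̄_A / Q̄_B ≈ 1.87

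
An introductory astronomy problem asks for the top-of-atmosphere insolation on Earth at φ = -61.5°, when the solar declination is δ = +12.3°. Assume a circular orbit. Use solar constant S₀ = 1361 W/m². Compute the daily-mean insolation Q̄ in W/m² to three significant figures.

Q̄ ≈ 91.1 W/m²

cos H₀ = −tan(-61.5°) tan(+12.300°) = 0.4016, H₀ = 1.1576 rad.
Bracket: H₀ sin φ sin δ + cos φ cos δ sin H₀ = 1.1576×-0.87882×0.21303 + 0.47716×0.97705×0.91583 = -0.216720 + 0.426968 = 0.210248.
Q̄ = (S₀/π) × [bracket] = (1361/π) × 0.210248 = 91.08 W/m².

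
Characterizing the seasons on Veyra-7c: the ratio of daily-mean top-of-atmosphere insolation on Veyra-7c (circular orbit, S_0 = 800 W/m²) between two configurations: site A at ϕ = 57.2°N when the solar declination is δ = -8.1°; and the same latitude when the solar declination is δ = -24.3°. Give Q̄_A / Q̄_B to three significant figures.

Q̄_A / Q̄_B ≈ 4.69

— Configuration A (ϕ=+57.2°):
cos h₀ = −tan(+57.2°) tan(-8.100°) = 0.2208, h₀ = 1.3481 rad.
Bracket: h₀ sin ϕ sin δ + cos ϕ cos δ sin h₀ = 1.3481×0.84057×-0.14090 + 0.54171×0.99002×0.97531 = -0.159664 + 0.523062 = 0.363398.
Q̄ = (S_0/π) × [bracket] = (800/π) × 0.363398 = 92.539 W/m².
— Configuration B (ϕ=+57.2°):
cos h₀ = −tan(+57.2°) tan(-24.300°) = 0.7006, h₀ = 0.7945 rad.
Bracket: h₀ sin ϕ sin δ + cos ϕ cos δ sin h₀ = 0.7945×0.84057×-0.41151 + 0.54171×0.91140×0.71354 = -0.274820 + 0.352285 = 0.077465.
Q̄ = (S_0/π) × [bracket] = (800/π) × 0.077465 = 19.726 W/m².
Ratio Q̄_A / Q̄_B = 92.539 / 19.726 = 4.691.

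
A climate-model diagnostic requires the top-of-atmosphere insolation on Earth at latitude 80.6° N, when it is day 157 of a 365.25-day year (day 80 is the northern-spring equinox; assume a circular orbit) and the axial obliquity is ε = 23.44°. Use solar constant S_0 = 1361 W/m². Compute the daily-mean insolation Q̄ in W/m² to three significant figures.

Solar longitude: L_s = 360° × (157 − 80)/365.25 = 75.893°.
sin δ = sin 23.44° × sin 75.893° = 0.38579, so δ = +22.693°.
cos h₀ = −tan(+80.6°) tan(+22.693°) = -2.5259 ≤ −1 ⇒ polar day, h₀ = π.
Bracket: h₀ sin ϕ sin δ + cos ϕ cos δ sin h₀ = 3.1416×0.98657×0.38579 + 0.16333×0.92259×0.00000 = 1.195721 + 0.000000 = 1.195721.
Q̄ = (S_0/π) × [bracket] = (1361/π) × 1.195721 = 518.0 W/m².

Q̄ ≈ 518 W/m²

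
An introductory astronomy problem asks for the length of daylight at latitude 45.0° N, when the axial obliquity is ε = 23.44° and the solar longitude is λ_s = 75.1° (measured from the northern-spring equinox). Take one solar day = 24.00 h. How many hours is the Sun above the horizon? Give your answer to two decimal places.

15.28 h

Solar declination: sin δ = sin ε · sin λ_s = sin 23.44° × sin 75.1° = 0.38441, so δ = +22.607°.
cos H₀ = −tan φ · tan δ = −tan(+45.0°) × tan(+22.607°) = -0.4164, so H₀ = 2.0003 rad = 114.61°.
Daylight = 2H₀/(2π) × 24.00 h = (2.0003/π) × 24.00 = 15.28 h.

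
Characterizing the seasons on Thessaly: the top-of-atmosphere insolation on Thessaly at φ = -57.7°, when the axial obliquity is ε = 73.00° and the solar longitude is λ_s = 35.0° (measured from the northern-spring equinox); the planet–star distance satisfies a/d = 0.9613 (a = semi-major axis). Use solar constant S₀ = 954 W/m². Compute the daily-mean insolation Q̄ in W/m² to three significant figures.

Q̄ ≈ 0.00 W/m²

Solar declination: sin δ = sin ε · sin λ_s = sin 73.00° × sin 35.0° = 0.54851, so δ = +33.265°.
cos H₀ = −tan(-57.7°) tan(+33.265°) = 1.0377 ≥ 1 ⇒ polar night, H₀ = 0 and Q̄ = 0.
Inverse-square distance factor (a/d)² = 0.9613² = 0.924098.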